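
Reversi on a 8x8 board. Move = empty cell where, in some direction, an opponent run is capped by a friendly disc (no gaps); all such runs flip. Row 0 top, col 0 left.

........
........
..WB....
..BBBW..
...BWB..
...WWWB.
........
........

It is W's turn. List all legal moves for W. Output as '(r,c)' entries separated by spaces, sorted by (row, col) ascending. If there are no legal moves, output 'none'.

(1,2): no bracket -> illegal
(1,3): flips 3 -> legal
(1,4): no bracket -> illegal
(2,1): flips 2 -> legal
(2,4): flips 2 -> legal
(2,5): no bracket -> illegal
(3,1): flips 3 -> legal
(3,6): flips 1 -> legal
(4,1): no bracket -> illegal
(4,2): flips 2 -> legal
(4,6): flips 1 -> legal
(4,7): no bracket -> illegal
(5,2): no bracket -> illegal
(5,7): flips 1 -> legal
(6,5): no bracket -> illegal
(6,6): no bracket -> illegal
(6,7): no bracket -> illegal

Answer: (1,3) (2,1) (2,4) (3,1) (3,6) (4,2) (4,6) (5,7)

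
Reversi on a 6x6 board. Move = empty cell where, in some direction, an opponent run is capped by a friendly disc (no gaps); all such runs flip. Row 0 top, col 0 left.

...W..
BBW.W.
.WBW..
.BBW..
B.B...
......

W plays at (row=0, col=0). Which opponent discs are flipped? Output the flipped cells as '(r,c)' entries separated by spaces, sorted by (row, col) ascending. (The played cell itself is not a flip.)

Answer: (1,1) (2,2)

Derivation:
Dir NW: edge -> no flip
Dir N: edge -> no flip
Dir NE: edge -> no flip
Dir W: edge -> no flip
Dir E: first cell '.' (not opp) -> no flip
Dir SW: edge -> no flip
Dir S: opp run (1,0), next='.' -> no flip
Dir SE: opp run (1,1) (2,2) capped by W -> flip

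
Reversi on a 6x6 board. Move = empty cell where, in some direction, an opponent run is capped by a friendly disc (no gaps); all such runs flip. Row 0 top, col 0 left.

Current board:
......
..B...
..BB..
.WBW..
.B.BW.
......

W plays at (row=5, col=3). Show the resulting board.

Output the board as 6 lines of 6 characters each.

Place W at (5,3); scan 8 dirs for brackets.
Dir NW: first cell '.' (not opp) -> no flip
Dir N: opp run (4,3) capped by W -> flip
Dir NE: first cell 'W' (not opp) -> no flip
Dir W: first cell '.' (not opp) -> no flip
Dir E: first cell '.' (not opp) -> no flip
Dir SW: edge -> no flip
Dir S: edge -> no flip
Dir SE: edge -> no flip
All flips: (4,3)

Answer: ......
..B...
..BB..
.WBW..
.B.WW.
...W..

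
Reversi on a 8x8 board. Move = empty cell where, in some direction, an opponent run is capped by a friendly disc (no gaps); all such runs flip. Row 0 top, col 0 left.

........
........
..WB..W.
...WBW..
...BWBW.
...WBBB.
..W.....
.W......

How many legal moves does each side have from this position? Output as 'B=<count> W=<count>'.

Answer: B=9 W=7

Derivation:
-- B to move --
(1,1): flips 3 -> legal
(1,2): no bracket -> illegal
(1,3): no bracket -> illegal
(1,5): no bracket -> illegal
(1,6): no bracket -> illegal
(1,7): no bracket -> illegal
(2,1): flips 1 -> legal
(2,4): no bracket -> illegal
(2,5): flips 1 -> legal
(2,7): no bracket -> illegal
(3,1): no bracket -> illegal
(3,2): flips 1 -> legal
(3,6): flips 2 -> legal
(3,7): flips 1 -> legal
(4,2): no bracket -> illegal
(4,7): flips 1 -> legal
(5,1): no bracket -> illegal
(5,2): flips 1 -> legal
(5,7): no bracket -> illegal
(6,0): no bracket -> illegal
(6,1): no bracket -> illegal
(6,3): flips 1 -> legal
(6,4): no bracket -> illegal
(7,0): no bracket -> illegal
(7,2): no bracket -> illegal
(7,3): no bracket -> illegal
B mobility = 9
-- W to move --
(1,2): no bracket -> illegal
(1,3): flips 1 -> legal
(1,4): no bracket -> illegal
(2,4): flips 2 -> legal
(2,5): no bracket -> illegal
(3,2): no bracket -> illegal
(3,6): no bracket -> illegal
(4,2): flips 1 -> legal
(4,7): no bracket -> illegal
(5,2): no bracket -> illegal
(5,7): flips 3 -> legal
(6,3): no bracket -> illegal
(6,4): flips 2 -> legal
(6,5): flips 2 -> legal
(6,6): flips 2 -> legal
(6,7): no bracket -> illegal
W mobility = 7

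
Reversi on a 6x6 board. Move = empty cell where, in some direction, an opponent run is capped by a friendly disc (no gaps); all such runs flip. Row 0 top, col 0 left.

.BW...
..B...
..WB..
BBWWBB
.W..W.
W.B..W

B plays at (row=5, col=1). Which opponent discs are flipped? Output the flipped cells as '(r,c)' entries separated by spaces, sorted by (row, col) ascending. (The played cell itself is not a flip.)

Dir NW: first cell '.' (not opp) -> no flip
Dir N: opp run (4,1) capped by B -> flip
Dir NE: first cell '.' (not opp) -> no flip
Dir W: opp run (5,0), next=edge -> no flip
Dir E: first cell 'B' (not opp) -> no flip
Dir SW: edge -> no flip
Dir S: edge -> no flip
Dir SE: edge -> no flip

Answer: (4,1)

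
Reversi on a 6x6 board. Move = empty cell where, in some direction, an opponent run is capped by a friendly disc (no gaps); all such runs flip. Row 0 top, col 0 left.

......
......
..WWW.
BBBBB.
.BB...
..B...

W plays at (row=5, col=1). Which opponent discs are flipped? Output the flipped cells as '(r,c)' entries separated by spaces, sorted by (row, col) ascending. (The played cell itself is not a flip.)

Dir NW: first cell '.' (not opp) -> no flip
Dir N: opp run (4,1) (3,1), next='.' -> no flip
Dir NE: opp run (4,2) (3,3) capped by W -> flip
Dir W: first cell '.' (not opp) -> no flip
Dir E: opp run (5,2), next='.' -> no flip
Dir SW: edge -> no flip
Dir S: edge -> no flip
Dir SE: edge -> no flip

Answer: (3,3) (4,2)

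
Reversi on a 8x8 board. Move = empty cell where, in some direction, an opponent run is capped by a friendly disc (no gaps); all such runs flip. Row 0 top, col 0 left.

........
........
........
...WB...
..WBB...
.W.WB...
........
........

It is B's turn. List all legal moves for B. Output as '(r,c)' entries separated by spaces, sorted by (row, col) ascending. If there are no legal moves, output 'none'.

Answer: (2,2) (2,3) (3,2) (4,1) (5,2) (6,2) (6,3)

Derivation:
(2,2): flips 1 -> legal
(2,3): flips 1 -> legal
(2,4): no bracket -> illegal
(3,1): no bracket -> illegal
(3,2): flips 1 -> legal
(4,0): no bracket -> illegal
(4,1): flips 1 -> legal
(5,0): no bracket -> illegal
(5,2): flips 1 -> legal
(6,0): no bracket -> illegal
(6,1): no bracket -> illegal
(6,2): flips 1 -> legal
(6,3): flips 1 -> legal
(6,4): no bracket -> illegal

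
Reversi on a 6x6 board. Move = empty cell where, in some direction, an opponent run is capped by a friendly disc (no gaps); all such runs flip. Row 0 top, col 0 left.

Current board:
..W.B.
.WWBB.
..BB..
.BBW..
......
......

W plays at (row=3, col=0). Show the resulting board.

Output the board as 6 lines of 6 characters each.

Answer: ..W.B.
.WWBB.
..BB..
WWWW..
......
......

Derivation:
Place W at (3,0); scan 8 dirs for brackets.
Dir NW: edge -> no flip
Dir N: first cell '.' (not opp) -> no flip
Dir NE: first cell '.' (not opp) -> no flip
Dir W: edge -> no flip
Dir E: opp run (3,1) (3,2) capped by W -> flip
Dir SW: edge -> no flip
Dir S: first cell '.' (not opp) -> no flip
Dir SE: first cell '.' (not opp) -> no flip
All flips: (3,1) (3,2)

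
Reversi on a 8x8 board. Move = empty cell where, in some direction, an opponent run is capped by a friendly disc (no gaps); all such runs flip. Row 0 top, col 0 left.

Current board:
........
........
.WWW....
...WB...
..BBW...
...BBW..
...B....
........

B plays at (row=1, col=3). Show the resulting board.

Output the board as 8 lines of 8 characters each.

Answer: ........
...B....
.WWB....
...BB...
..BBW...
...BBW..
...B....
........

Derivation:
Place B at (1,3); scan 8 dirs for brackets.
Dir NW: first cell '.' (not opp) -> no flip
Dir N: first cell '.' (not opp) -> no flip
Dir NE: first cell '.' (not opp) -> no flip
Dir W: first cell '.' (not opp) -> no flip
Dir E: first cell '.' (not opp) -> no flip
Dir SW: opp run (2,2), next='.' -> no flip
Dir S: opp run (2,3) (3,3) capped by B -> flip
Dir SE: first cell '.' (not opp) -> no flip
All flips: (2,3) (3,3)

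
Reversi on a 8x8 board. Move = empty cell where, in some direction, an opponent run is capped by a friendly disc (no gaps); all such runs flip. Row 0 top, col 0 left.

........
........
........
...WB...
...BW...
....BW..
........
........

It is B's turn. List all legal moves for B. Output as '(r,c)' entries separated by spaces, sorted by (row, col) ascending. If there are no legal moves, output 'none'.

Answer: (2,3) (3,2) (4,5) (5,6)

Derivation:
(2,2): no bracket -> illegal
(2,3): flips 1 -> legal
(2,4): no bracket -> illegal
(3,2): flips 1 -> legal
(3,5): no bracket -> illegal
(4,2): no bracket -> illegal
(4,5): flips 1 -> legal
(4,6): no bracket -> illegal
(5,3): no bracket -> illegal
(5,6): flips 1 -> legal
(6,4): no bracket -> illegal
(6,5): no bracket -> illegal
(6,6): no bracket -> illegal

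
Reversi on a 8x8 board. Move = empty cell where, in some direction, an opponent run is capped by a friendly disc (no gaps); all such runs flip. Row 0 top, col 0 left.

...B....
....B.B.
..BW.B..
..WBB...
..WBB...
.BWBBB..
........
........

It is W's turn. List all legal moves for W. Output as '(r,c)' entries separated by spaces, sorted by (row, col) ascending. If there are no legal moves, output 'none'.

Answer: (0,5) (0,7) (1,2) (2,1) (2,4) (3,5) (4,5) (5,0) (5,6) (6,0) (6,3) (6,4) (6,5)

Derivation:
(0,2): no bracket -> illegal
(0,4): no bracket -> illegal
(0,5): flips 1 -> legal
(0,6): no bracket -> illegal
(0,7): flips 4 -> legal
(1,1): no bracket -> illegal
(1,2): flips 1 -> legal
(1,3): no bracket -> illegal
(1,5): no bracket -> illegal
(1,7): no bracket -> illegal
(2,1): flips 1 -> legal
(2,4): flips 1 -> legal
(2,6): no bracket -> illegal
(2,7): no bracket -> illegal
(3,1): no bracket -> illegal
(3,5): flips 2 -> legal
(3,6): no bracket -> illegal
(4,0): no bracket -> illegal
(4,1): no bracket -> illegal
(4,5): flips 3 -> legal
(4,6): no bracket -> illegal
(5,0): flips 1 -> legal
(5,6): flips 3 -> legal
(6,0): flips 1 -> legal
(6,1): no bracket -> illegal
(6,2): no bracket -> illegal
(6,3): flips 3 -> legal
(6,4): flips 1 -> legal
(6,5): flips 2 -> legal
(6,6): no bracket -> illegal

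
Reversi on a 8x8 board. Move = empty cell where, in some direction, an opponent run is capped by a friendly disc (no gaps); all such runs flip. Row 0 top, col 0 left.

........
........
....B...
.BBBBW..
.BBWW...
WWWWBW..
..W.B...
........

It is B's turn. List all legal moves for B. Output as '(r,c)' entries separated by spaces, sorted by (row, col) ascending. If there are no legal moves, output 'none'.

(2,5): no bracket -> illegal
(2,6): no bracket -> illegal
(3,6): flips 1 -> legal
(4,0): no bracket -> illegal
(4,5): flips 2 -> legal
(4,6): flips 2 -> legal
(5,6): flips 1 -> legal
(6,0): flips 1 -> legal
(6,1): flips 3 -> legal
(6,3): flips 3 -> legal
(6,5): no bracket -> illegal
(6,6): flips 2 -> legal
(7,1): no bracket -> illegal
(7,2): flips 2 -> legal
(7,3): no bracket -> illegal

Answer: (3,6) (4,5) (4,6) (5,6) (6,0) (6,1) (6,3) (6,6) (7,2)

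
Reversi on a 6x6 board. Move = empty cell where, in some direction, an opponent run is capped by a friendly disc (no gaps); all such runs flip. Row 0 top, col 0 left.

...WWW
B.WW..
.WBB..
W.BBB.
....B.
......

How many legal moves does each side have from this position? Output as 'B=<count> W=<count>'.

-- B to move --
(0,1): flips 1 -> legal
(0,2): flips 1 -> legal
(1,1): no bracket -> illegal
(1,4): no bracket -> illegal
(1,5): no bracket -> illegal
(2,0): flips 1 -> legal
(2,4): no bracket -> illegal
(3,1): no bracket -> illegal
(4,0): no bracket -> illegal
(4,1): no bracket -> illegal
B mobility = 3
-- W to move --
(0,0): no bracket -> illegal
(0,1): no bracket -> illegal
(1,1): no bracket -> illegal
(1,4): no bracket -> illegal
(2,0): no bracket -> illegal
(2,4): flips 2 -> legal
(2,5): no bracket -> illegal
(3,1): flips 1 -> legal
(3,5): no bracket -> illegal
(4,1): no bracket -> illegal
(4,2): flips 2 -> legal
(4,3): flips 3 -> legal
(4,5): flips 2 -> legal
(5,3): no bracket -> illegal
(5,4): no bracket -> illegal
(5,5): no bracket -> illegal
W mobility = 5

Answer: B=3 W=5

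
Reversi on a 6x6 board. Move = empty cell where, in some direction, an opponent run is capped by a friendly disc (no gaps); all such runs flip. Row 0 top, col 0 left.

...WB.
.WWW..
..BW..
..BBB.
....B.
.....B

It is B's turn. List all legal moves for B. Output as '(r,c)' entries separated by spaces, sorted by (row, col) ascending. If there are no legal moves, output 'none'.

Answer: (0,0) (0,1) (0,2) (1,4) (2,4)

Derivation:
(0,0): flips 1 -> legal
(0,1): flips 2 -> legal
(0,2): flips 2 -> legal
(1,0): no bracket -> illegal
(1,4): flips 1 -> legal
(2,0): no bracket -> illegal
(2,1): no bracket -> illegal
(2,4): flips 1 -> legal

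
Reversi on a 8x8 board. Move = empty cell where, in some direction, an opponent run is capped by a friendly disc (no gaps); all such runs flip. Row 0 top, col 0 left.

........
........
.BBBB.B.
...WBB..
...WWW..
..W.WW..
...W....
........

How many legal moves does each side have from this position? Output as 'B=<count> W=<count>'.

-- B to move --
(3,2): flips 1 -> legal
(3,6): no bracket -> illegal
(4,1): no bracket -> illegal
(4,2): flips 1 -> legal
(4,6): no bracket -> illegal
(5,1): no bracket -> illegal
(5,3): flips 3 -> legal
(5,6): flips 1 -> legal
(6,1): flips 2 -> legal
(6,2): no bracket -> illegal
(6,4): flips 2 -> legal
(6,5): flips 2 -> legal
(6,6): flips 3 -> legal
(7,2): no bracket -> illegal
(7,3): no bracket -> illegal
(7,4): no bracket -> illegal
B mobility = 8
-- W to move --
(1,0): no bracket -> illegal
(1,1): flips 1 -> legal
(1,2): flips 2 -> legal
(1,3): flips 1 -> legal
(1,4): flips 2 -> legal
(1,5): flips 1 -> legal
(1,6): no bracket -> illegal
(1,7): flips 2 -> legal
(2,0): no bracket -> illegal
(2,5): flips 2 -> legal
(2,7): no bracket -> illegal
(3,0): no bracket -> illegal
(3,1): no bracket -> illegal
(3,2): no bracket -> illegal
(3,6): flips 2 -> legal
(3,7): no bracket -> illegal
(4,6): no bracket -> illegal
W mobility = 8

Answer: B=8 W=8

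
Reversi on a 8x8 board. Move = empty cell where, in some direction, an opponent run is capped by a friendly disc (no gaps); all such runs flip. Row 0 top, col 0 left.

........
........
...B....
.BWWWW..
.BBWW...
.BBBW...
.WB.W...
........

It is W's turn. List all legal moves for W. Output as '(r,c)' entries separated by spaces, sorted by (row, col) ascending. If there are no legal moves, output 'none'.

(1,2): flips 1 -> legal
(1,3): flips 1 -> legal
(1,4): flips 1 -> legal
(2,0): flips 3 -> legal
(2,1): flips 3 -> legal
(2,2): no bracket -> illegal
(2,4): no bracket -> illegal
(3,0): flips 1 -> legal
(4,0): flips 2 -> legal
(5,0): flips 4 -> legal
(6,0): flips 2 -> legal
(6,3): flips 2 -> legal
(7,1): flips 2 -> legal
(7,2): flips 3 -> legal
(7,3): no bracket -> illegal

Answer: (1,2) (1,3) (1,4) (2,0) (2,1) (3,0) (4,0) (5,0) (6,0) (6,3) (7,1) (7,2)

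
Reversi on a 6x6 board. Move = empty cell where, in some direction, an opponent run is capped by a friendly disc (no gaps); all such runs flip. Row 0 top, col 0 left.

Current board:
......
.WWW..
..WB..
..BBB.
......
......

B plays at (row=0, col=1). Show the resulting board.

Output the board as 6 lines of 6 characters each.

Answer: .B....
.WBW..
..WB..
..BBB.
......
......

Derivation:
Place B at (0,1); scan 8 dirs for brackets.
Dir NW: edge -> no flip
Dir N: edge -> no flip
Dir NE: edge -> no flip
Dir W: first cell '.' (not opp) -> no flip
Dir E: first cell '.' (not opp) -> no flip
Dir SW: first cell '.' (not opp) -> no flip
Dir S: opp run (1,1), next='.' -> no flip
Dir SE: opp run (1,2) capped by B -> flip
All flips: (1,2)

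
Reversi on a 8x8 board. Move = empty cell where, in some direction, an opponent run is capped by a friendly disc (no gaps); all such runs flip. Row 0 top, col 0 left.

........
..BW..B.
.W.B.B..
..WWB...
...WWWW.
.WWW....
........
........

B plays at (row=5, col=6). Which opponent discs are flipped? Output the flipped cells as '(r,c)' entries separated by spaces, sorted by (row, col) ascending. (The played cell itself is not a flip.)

Dir NW: opp run (4,5) capped by B -> flip
Dir N: opp run (4,6), next='.' -> no flip
Dir NE: first cell '.' (not opp) -> no flip
Dir W: first cell '.' (not opp) -> no flip
Dir E: first cell '.' (not opp) -> no flip
Dir SW: first cell '.' (not opp) -> no flip
Dir S: first cell '.' (not opp) -> no flip
Dir SE: first cell '.' (not opp) -> no flip

Answer: (4,5)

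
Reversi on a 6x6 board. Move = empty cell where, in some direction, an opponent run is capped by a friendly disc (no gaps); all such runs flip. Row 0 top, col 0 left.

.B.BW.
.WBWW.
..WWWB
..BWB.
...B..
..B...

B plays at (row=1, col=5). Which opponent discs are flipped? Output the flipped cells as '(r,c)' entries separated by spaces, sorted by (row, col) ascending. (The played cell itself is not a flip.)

Answer: (1,3) (1,4)

Derivation:
Dir NW: opp run (0,4), next=edge -> no flip
Dir N: first cell '.' (not opp) -> no flip
Dir NE: edge -> no flip
Dir W: opp run (1,4) (1,3) capped by B -> flip
Dir E: edge -> no flip
Dir SW: opp run (2,4) (3,3), next='.' -> no flip
Dir S: first cell 'B' (not opp) -> no flip
Dir SE: edge -> no flip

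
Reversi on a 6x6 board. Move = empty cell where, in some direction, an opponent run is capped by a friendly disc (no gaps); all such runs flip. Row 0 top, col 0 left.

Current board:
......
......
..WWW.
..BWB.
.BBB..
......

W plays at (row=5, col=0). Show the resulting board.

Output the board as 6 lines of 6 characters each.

Answer: ......
......
..WWW.
..WWB.
.WBB..
W.....

Derivation:
Place W at (5,0); scan 8 dirs for brackets.
Dir NW: edge -> no flip
Dir N: first cell '.' (not opp) -> no flip
Dir NE: opp run (4,1) (3,2) capped by W -> flip
Dir W: edge -> no flip
Dir E: first cell '.' (not opp) -> no flip
Dir SW: edge -> no flip
Dir S: edge -> no flip
Dir SE: edge -> no flip
All flips: (3,2) (4,1)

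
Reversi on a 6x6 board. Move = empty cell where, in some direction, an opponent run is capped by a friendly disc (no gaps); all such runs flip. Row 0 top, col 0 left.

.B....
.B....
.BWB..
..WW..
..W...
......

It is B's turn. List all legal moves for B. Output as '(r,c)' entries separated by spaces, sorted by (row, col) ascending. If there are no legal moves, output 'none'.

(1,2): no bracket -> illegal
(1,3): no bracket -> illegal
(2,4): no bracket -> illegal
(3,1): no bracket -> illegal
(3,4): no bracket -> illegal
(4,1): flips 1 -> legal
(4,3): flips 2 -> legal
(4,4): flips 2 -> legal
(5,1): no bracket -> illegal
(5,2): no bracket -> illegal
(5,3): no bracket -> illegal

Answer: (4,1) (4,3) (4,4)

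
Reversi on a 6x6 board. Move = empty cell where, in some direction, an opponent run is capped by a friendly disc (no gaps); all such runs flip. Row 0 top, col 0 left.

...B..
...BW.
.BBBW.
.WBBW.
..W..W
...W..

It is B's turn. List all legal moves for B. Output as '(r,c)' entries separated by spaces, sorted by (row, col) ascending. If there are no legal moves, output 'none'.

Answer: (0,5) (1,5) (2,5) (3,0) (3,5) (4,0) (4,1) (5,1) (5,2)

Derivation:
(0,4): no bracket -> illegal
(0,5): flips 1 -> legal
(1,5): flips 2 -> legal
(2,0): no bracket -> illegal
(2,5): flips 2 -> legal
(3,0): flips 1 -> legal
(3,5): flips 2 -> legal
(4,0): flips 1 -> legal
(4,1): flips 1 -> legal
(4,3): no bracket -> illegal
(4,4): no bracket -> illegal
(5,1): flips 1 -> legal
(5,2): flips 1 -> legal
(5,4): no bracket -> illegal
(5,5): no bracket -> illegal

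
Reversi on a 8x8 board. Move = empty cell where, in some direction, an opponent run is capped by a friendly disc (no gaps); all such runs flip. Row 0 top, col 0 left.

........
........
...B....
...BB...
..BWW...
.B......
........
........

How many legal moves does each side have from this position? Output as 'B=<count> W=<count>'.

Answer: B=5 W=5

Derivation:
-- B to move --
(3,2): no bracket -> illegal
(3,5): no bracket -> illegal
(4,5): flips 2 -> legal
(5,2): flips 1 -> legal
(5,3): flips 1 -> legal
(5,4): flips 1 -> legal
(5,5): flips 1 -> legal
B mobility = 5
-- W to move --
(1,2): no bracket -> illegal
(1,3): flips 2 -> legal
(1,4): no bracket -> illegal
(2,2): flips 1 -> legal
(2,4): flips 1 -> legal
(2,5): flips 1 -> legal
(3,1): no bracket -> illegal
(3,2): no bracket -> illegal
(3,5): no bracket -> illegal
(4,0): no bracket -> illegal
(4,1): flips 1 -> legal
(4,5): no bracket -> illegal
(5,0): no bracket -> illegal
(5,2): no bracket -> illegal
(5,3): no bracket -> illegal
(6,0): no bracket -> illegal
(6,1): no bracket -> illegal
(6,2): no bracket -> illegal
W mobility = 5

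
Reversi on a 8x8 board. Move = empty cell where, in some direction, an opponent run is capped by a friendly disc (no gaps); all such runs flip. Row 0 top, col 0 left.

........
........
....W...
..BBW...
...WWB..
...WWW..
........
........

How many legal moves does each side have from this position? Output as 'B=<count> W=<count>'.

-- B to move --
(1,3): no bracket -> illegal
(1,4): no bracket -> illegal
(1,5): flips 1 -> legal
(2,3): flips 1 -> legal
(2,5): no bracket -> illegal
(3,5): flips 1 -> legal
(4,2): flips 2 -> legal
(4,6): no bracket -> illegal
(5,2): no bracket -> illegal
(5,6): no bracket -> illegal
(6,2): no bracket -> illegal
(6,3): flips 3 -> legal
(6,4): no bracket -> illegal
(6,5): flips 3 -> legal
(6,6): flips 2 -> legal
B mobility = 7
-- W to move --
(2,1): flips 1 -> legal
(2,2): flips 1 -> legal
(2,3): flips 1 -> legal
(3,1): flips 2 -> legal
(3,5): flips 1 -> legal
(3,6): flips 1 -> legal
(4,1): no bracket -> illegal
(4,2): flips 1 -> legal
(4,6): flips 1 -> legal
(5,6): flips 1 -> legal
W mobility = 9

Answer: B=7 W=9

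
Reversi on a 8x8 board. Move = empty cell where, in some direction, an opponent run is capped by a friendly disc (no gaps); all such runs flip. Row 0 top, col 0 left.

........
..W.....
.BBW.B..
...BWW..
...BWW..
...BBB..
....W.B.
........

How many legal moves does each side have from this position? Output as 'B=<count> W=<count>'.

-- B to move --
(0,1): no bracket -> illegal
(0,2): flips 1 -> legal
(0,3): flips 1 -> legal
(1,1): no bracket -> illegal
(1,3): flips 1 -> legal
(1,4): no bracket -> illegal
(2,4): flips 3 -> legal
(2,6): flips 2 -> legal
(3,2): no bracket -> illegal
(3,6): flips 3 -> legal
(4,6): flips 2 -> legal
(5,6): no bracket -> illegal
(6,3): no bracket -> illegal
(6,5): no bracket -> illegal
(7,3): flips 1 -> legal
(7,4): flips 1 -> legal
(7,5): flips 1 -> legal
B mobility = 10
-- W to move --
(1,0): no bracket -> illegal
(1,1): flips 2 -> legal
(1,3): no bracket -> illegal
(1,4): no bracket -> illegal
(1,5): flips 1 -> legal
(1,6): flips 1 -> legal
(2,0): flips 2 -> legal
(2,4): no bracket -> illegal
(2,6): no bracket -> illegal
(3,0): flips 1 -> legal
(3,1): no bracket -> illegal
(3,2): flips 2 -> legal
(3,6): no bracket -> illegal
(4,2): flips 2 -> legal
(4,6): flips 1 -> legal
(5,2): flips 1 -> legal
(5,6): no bracket -> illegal
(5,7): no bracket -> illegal
(6,2): flips 1 -> legal
(6,3): flips 4 -> legal
(6,5): flips 1 -> legal
(6,7): no bracket -> illegal
(7,5): no bracket -> illegal
(7,6): no bracket -> illegal
(7,7): flips 2 -> legal
W mobility = 13

Answer: B=10 W=13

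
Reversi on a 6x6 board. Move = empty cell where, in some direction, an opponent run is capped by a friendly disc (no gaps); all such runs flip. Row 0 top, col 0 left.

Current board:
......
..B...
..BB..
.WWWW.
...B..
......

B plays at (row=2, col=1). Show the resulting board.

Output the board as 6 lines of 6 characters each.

Place B at (2,1); scan 8 dirs for brackets.
Dir NW: first cell '.' (not opp) -> no flip
Dir N: first cell '.' (not opp) -> no flip
Dir NE: first cell 'B' (not opp) -> no flip
Dir W: first cell '.' (not opp) -> no flip
Dir E: first cell 'B' (not opp) -> no flip
Dir SW: first cell '.' (not opp) -> no flip
Dir S: opp run (3,1), next='.' -> no flip
Dir SE: opp run (3,2) capped by B -> flip
All flips: (3,2)

Answer: ......
..B...
.BBB..
.WBWW.
...B..
......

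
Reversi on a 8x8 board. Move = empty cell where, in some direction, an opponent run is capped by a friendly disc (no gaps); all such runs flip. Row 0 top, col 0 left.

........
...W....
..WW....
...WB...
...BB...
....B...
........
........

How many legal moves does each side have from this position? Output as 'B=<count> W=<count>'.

Answer: B=4 W=4

Derivation:
-- B to move --
(0,2): no bracket -> illegal
(0,3): flips 3 -> legal
(0,4): no bracket -> illegal
(1,1): flips 2 -> legal
(1,2): flips 1 -> legal
(1,4): no bracket -> illegal
(2,1): no bracket -> illegal
(2,4): no bracket -> illegal
(3,1): no bracket -> illegal
(3,2): flips 1 -> legal
(4,2): no bracket -> illegal
B mobility = 4
-- W to move --
(2,4): no bracket -> illegal
(2,5): no bracket -> illegal
(3,2): no bracket -> illegal
(3,5): flips 1 -> legal
(4,2): no bracket -> illegal
(4,5): flips 1 -> legal
(5,2): no bracket -> illegal
(5,3): flips 1 -> legal
(5,5): flips 1 -> legal
(6,3): no bracket -> illegal
(6,4): no bracket -> illegal
(6,5): no bracket -> illegal
W mobility = 4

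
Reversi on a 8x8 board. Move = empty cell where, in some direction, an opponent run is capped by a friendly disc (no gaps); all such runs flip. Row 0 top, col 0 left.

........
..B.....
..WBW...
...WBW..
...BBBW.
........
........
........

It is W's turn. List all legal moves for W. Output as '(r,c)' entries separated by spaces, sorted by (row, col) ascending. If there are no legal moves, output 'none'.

(0,1): no bracket -> illegal
(0,2): flips 1 -> legal
(0,3): no bracket -> illegal
(1,1): no bracket -> illegal
(1,3): flips 1 -> legal
(1,4): no bracket -> illegal
(2,1): no bracket -> illegal
(2,5): no bracket -> illegal
(3,2): no bracket -> illegal
(3,6): no bracket -> illegal
(4,2): flips 3 -> legal
(5,2): no bracket -> illegal
(5,3): flips 2 -> legal
(5,4): flips 2 -> legal
(5,5): flips 2 -> legal
(5,6): no bracket -> illegal

Answer: (0,2) (1,3) (4,2) (5,3) (5,4) (5,5)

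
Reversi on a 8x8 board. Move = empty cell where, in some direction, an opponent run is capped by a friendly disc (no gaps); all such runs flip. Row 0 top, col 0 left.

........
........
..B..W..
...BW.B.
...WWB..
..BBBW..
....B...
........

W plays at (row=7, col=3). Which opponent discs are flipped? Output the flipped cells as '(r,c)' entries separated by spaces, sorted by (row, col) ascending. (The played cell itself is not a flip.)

Answer: (6,4)

Derivation:
Dir NW: first cell '.' (not opp) -> no flip
Dir N: first cell '.' (not opp) -> no flip
Dir NE: opp run (6,4) capped by W -> flip
Dir W: first cell '.' (not opp) -> no flip
Dir E: first cell '.' (not opp) -> no flip
Dir SW: edge -> no flip
Dir S: edge -> no flip
Dir SE: edge -> no flip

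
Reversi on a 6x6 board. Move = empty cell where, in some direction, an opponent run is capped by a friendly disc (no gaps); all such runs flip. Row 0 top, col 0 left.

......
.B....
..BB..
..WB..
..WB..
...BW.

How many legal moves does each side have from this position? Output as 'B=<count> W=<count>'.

-- B to move --
(2,1): flips 1 -> legal
(3,1): flips 2 -> legal
(4,1): flips 2 -> legal
(4,4): no bracket -> illegal
(4,5): no bracket -> illegal
(5,1): flips 1 -> legal
(5,2): flips 2 -> legal
(5,5): flips 1 -> legal
B mobility = 6
-- W to move --
(0,0): no bracket -> illegal
(0,1): no bracket -> illegal
(0,2): no bracket -> illegal
(1,0): no bracket -> illegal
(1,2): flips 1 -> legal
(1,3): no bracket -> illegal
(1,4): flips 1 -> legal
(2,0): no bracket -> illegal
(2,1): no bracket -> illegal
(2,4): flips 1 -> legal
(3,1): no bracket -> illegal
(3,4): flips 1 -> legal
(4,4): flips 1 -> legal
(5,2): flips 1 -> legal
W mobility = 6

Answer: B=6 W=6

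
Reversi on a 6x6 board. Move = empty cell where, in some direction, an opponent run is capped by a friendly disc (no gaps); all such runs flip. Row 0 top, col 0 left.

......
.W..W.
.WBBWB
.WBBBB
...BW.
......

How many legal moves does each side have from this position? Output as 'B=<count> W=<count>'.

-- B to move --
(0,0): flips 1 -> legal
(0,1): no bracket -> illegal
(0,2): no bracket -> illegal
(0,3): flips 1 -> legal
(0,4): flips 2 -> legal
(0,5): flips 1 -> legal
(1,0): flips 1 -> legal
(1,2): no bracket -> illegal
(1,3): flips 1 -> legal
(1,5): flips 1 -> legal
(2,0): flips 1 -> legal
(3,0): flips 1 -> legal
(4,0): flips 1 -> legal
(4,1): no bracket -> illegal
(4,2): no bracket -> illegal
(4,5): flips 1 -> legal
(5,3): flips 1 -> legal
(5,4): flips 1 -> legal
(5,5): flips 1 -> legal
B mobility = 14
-- W to move --
(1,2): no bracket -> illegal
(1,3): flips 1 -> legal
(1,5): no bracket -> illegal
(4,1): flips 2 -> legal
(4,2): flips 2 -> legal
(4,5): no bracket -> illegal
(5,2): no bracket -> illegal
(5,3): no bracket -> illegal
(5,4): flips 2 -> legal
W mobility = 4

Answer: B=14 W=4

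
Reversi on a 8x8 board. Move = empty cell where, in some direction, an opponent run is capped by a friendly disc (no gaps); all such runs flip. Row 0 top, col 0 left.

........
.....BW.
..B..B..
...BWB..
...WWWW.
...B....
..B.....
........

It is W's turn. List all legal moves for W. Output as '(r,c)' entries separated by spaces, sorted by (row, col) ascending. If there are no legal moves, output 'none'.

(0,4): no bracket -> illegal
(0,5): flips 3 -> legal
(0,6): no bracket -> illegal
(1,1): flips 2 -> legal
(1,2): no bracket -> illegal
(1,3): no bracket -> illegal
(1,4): flips 1 -> legal
(2,1): no bracket -> illegal
(2,3): flips 1 -> legal
(2,4): flips 1 -> legal
(2,6): flips 1 -> legal
(3,1): no bracket -> illegal
(3,2): flips 1 -> legal
(3,6): flips 1 -> legal
(4,2): no bracket -> illegal
(5,1): no bracket -> illegal
(5,2): no bracket -> illegal
(5,4): no bracket -> illegal
(6,1): no bracket -> illegal
(6,3): flips 1 -> legal
(6,4): no bracket -> illegal
(7,1): flips 2 -> legal
(7,2): no bracket -> illegal
(7,3): no bracket -> illegal

Answer: (0,5) (1,1) (1,4) (2,3) (2,4) (2,6) (3,2) (3,6) (6,3) (7,1)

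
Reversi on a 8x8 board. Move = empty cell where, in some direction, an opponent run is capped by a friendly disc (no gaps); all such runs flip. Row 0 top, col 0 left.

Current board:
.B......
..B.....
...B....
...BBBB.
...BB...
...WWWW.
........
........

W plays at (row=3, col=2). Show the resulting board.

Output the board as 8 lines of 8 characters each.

Answer: .B......
..B.....
...B....
..WBBBB.
...WB...
...WWWW.
........
........

Derivation:
Place W at (3,2); scan 8 dirs for brackets.
Dir NW: first cell '.' (not opp) -> no flip
Dir N: first cell '.' (not opp) -> no flip
Dir NE: opp run (2,3), next='.' -> no flip
Dir W: first cell '.' (not opp) -> no flip
Dir E: opp run (3,3) (3,4) (3,5) (3,6), next='.' -> no flip
Dir SW: first cell '.' (not opp) -> no flip
Dir S: first cell '.' (not opp) -> no flip
Dir SE: opp run (4,3) capped by W -> flip
All flips: (4,3)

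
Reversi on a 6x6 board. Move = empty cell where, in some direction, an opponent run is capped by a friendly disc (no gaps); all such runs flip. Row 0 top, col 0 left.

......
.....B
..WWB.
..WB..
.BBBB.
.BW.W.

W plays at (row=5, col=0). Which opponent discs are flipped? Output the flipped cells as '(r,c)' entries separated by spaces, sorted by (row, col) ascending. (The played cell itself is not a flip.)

Dir NW: edge -> no flip
Dir N: first cell '.' (not opp) -> no flip
Dir NE: opp run (4,1) capped by W -> flip
Dir W: edge -> no flip
Dir E: opp run (5,1) capped by W -> flip
Dir SW: edge -> no flip
Dir S: edge -> no flip
Dir SE: edge -> no flip

Answer: (4,1) (5,1)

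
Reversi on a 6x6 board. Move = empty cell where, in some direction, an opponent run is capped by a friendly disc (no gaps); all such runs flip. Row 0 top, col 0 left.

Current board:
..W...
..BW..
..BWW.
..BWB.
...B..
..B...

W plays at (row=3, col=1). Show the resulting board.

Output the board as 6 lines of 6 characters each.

Place W at (3,1); scan 8 dirs for brackets.
Dir NW: first cell '.' (not opp) -> no flip
Dir N: first cell '.' (not opp) -> no flip
Dir NE: opp run (2,2) capped by W -> flip
Dir W: first cell '.' (not opp) -> no flip
Dir E: opp run (3,2) capped by W -> flip
Dir SW: first cell '.' (not opp) -> no flip
Dir S: first cell '.' (not opp) -> no flip
Dir SE: first cell '.' (not opp) -> no flip
All flips: (2,2) (3,2)

Answer: ..W...
..BW..
..WWW.
.WWWB.
...B..
..B...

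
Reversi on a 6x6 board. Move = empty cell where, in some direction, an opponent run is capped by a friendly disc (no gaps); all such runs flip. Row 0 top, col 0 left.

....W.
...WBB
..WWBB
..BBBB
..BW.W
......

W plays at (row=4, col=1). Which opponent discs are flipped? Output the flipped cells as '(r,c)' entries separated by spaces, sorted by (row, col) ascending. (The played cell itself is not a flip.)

Dir NW: first cell '.' (not opp) -> no flip
Dir N: first cell '.' (not opp) -> no flip
Dir NE: opp run (3,2) capped by W -> flip
Dir W: first cell '.' (not opp) -> no flip
Dir E: opp run (4,2) capped by W -> flip
Dir SW: first cell '.' (not opp) -> no flip
Dir S: first cell '.' (not opp) -> no flip
Dir SE: first cell '.' (not opp) -> no flip

Answer: (3,2) (4,2)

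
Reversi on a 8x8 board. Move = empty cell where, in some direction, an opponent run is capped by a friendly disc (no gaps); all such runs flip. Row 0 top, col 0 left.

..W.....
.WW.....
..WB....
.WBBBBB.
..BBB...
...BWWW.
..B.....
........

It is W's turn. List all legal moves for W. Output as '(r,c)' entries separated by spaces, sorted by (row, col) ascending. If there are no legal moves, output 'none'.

Answer: (2,1) (2,4) (3,7) (4,5) (5,2) (6,4)

Derivation:
(1,3): no bracket -> illegal
(1,4): no bracket -> illegal
(2,1): flips 2 -> legal
(2,4): flips 3 -> legal
(2,5): no bracket -> illegal
(2,6): no bracket -> illegal
(2,7): no bracket -> illegal
(3,7): flips 5 -> legal
(4,1): no bracket -> illegal
(4,5): flips 2 -> legal
(4,6): no bracket -> illegal
(4,7): no bracket -> illegal
(5,1): no bracket -> illegal
(5,2): flips 3 -> legal
(6,1): no bracket -> illegal
(6,3): no bracket -> illegal
(6,4): flips 2 -> legal
(7,1): no bracket -> illegal
(7,2): no bracket -> illegal
(7,3): no bracket -> illegal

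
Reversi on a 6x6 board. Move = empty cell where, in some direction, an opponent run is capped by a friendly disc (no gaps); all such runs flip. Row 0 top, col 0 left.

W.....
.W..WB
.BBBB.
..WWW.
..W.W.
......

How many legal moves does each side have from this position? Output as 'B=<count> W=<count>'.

Answer: B=11 W=4

Derivation:
-- B to move --
(0,1): flips 1 -> legal
(0,2): no bracket -> illegal
(0,3): no bracket -> illegal
(0,4): flips 1 -> legal
(0,5): flips 1 -> legal
(1,0): no bracket -> illegal
(1,2): no bracket -> illegal
(1,3): flips 1 -> legal
(2,0): no bracket -> illegal
(2,5): no bracket -> illegal
(3,1): no bracket -> illegal
(3,5): no bracket -> illegal
(4,1): flips 1 -> legal
(4,3): flips 2 -> legal
(4,5): flips 1 -> legal
(5,1): flips 2 -> legal
(5,2): flips 2 -> legal
(5,3): no bracket -> illegal
(5,4): flips 2 -> legal
(5,5): flips 2 -> legal
B mobility = 11
-- W to move --
(0,4): no bracket -> illegal
(0,5): no bracket -> illegal
(1,0): flips 1 -> legal
(1,2): flips 2 -> legal
(1,3): flips 1 -> legal
(2,0): no bracket -> illegal
(2,5): no bracket -> illegal
(3,0): no bracket -> illegal
(3,1): flips 1 -> legal
(3,5): no bracket -> illegal
W mobility = 4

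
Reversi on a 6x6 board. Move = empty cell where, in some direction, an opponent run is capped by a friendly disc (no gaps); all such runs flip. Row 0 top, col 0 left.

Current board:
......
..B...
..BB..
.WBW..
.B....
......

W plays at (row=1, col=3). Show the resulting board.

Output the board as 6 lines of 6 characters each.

Answer: ......
..BW..
..WW..
.WBW..
.B....
......

Derivation:
Place W at (1,3); scan 8 dirs for brackets.
Dir NW: first cell '.' (not opp) -> no flip
Dir N: first cell '.' (not opp) -> no flip
Dir NE: first cell '.' (not opp) -> no flip
Dir W: opp run (1,2), next='.' -> no flip
Dir E: first cell '.' (not opp) -> no flip
Dir SW: opp run (2,2) capped by W -> flip
Dir S: opp run (2,3) capped by W -> flip
Dir SE: first cell '.' (not opp) -> no flip
All flips: (2,2) (2,3)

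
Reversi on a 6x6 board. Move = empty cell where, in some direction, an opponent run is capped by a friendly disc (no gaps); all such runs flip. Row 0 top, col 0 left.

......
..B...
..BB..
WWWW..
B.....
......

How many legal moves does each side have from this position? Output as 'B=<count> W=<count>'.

Answer: B=5 W=5

Derivation:
-- B to move --
(2,0): flips 1 -> legal
(2,1): no bracket -> illegal
(2,4): no bracket -> illegal
(3,4): no bracket -> illegal
(4,1): flips 1 -> legal
(4,2): flips 1 -> legal
(4,3): flips 1 -> legal
(4,4): flips 1 -> legal
B mobility = 5
-- W to move --
(0,1): no bracket -> illegal
(0,2): flips 2 -> legal
(0,3): no bracket -> illegal
(1,1): flips 1 -> legal
(1,3): flips 2 -> legal
(1,4): flips 1 -> legal
(2,1): no bracket -> illegal
(2,4): no bracket -> illegal
(3,4): no bracket -> illegal
(4,1): no bracket -> illegal
(5,0): flips 1 -> legal
(5,1): no bracket -> illegal
W mobility = 5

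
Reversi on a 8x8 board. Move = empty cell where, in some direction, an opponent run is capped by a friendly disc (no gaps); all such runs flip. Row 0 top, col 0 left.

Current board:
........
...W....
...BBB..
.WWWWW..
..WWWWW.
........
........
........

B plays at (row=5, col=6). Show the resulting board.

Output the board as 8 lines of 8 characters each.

Place B at (5,6); scan 8 dirs for brackets.
Dir NW: opp run (4,5) (3,4) capped by B -> flip
Dir N: opp run (4,6), next='.' -> no flip
Dir NE: first cell '.' (not opp) -> no flip
Dir W: first cell '.' (not opp) -> no flip
Dir E: first cell '.' (not opp) -> no flip
Dir SW: first cell '.' (not opp) -> no flip
Dir S: first cell '.' (not opp) -> no flip
Dir SE: first cell '.' (not opp) -> no flip
All flips: (3,4) (4,5)

Answer: ........
...W....
...BBB..
.WWWBW..
..WWWBW.
......B.
........
........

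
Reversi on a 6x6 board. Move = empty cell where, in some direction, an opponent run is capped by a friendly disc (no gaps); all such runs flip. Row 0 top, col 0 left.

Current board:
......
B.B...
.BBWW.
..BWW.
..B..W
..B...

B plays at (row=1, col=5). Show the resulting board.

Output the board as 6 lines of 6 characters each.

Place B at (1,5); scan 8 dirs for brackets.
Dir NW: first cell '.' (not opp) -> no flip
Dir N: first cell '.' (not opp) -> no flip
Dir NE: edge -> no flip
Dir W: first cell '.' (not opp) -> no flip
Dir E: edge -> no flip
Dir SW: opp run (2,4) (3,3) capped by B -> flip
Dir S: first cell '.' (not opp) -> no flip
Dir SE: edge -> no flip
All flips: (2,4) (3,3)

Answer: ......
B.B..B
.BBWB.
..BBW.
..B..W
..B...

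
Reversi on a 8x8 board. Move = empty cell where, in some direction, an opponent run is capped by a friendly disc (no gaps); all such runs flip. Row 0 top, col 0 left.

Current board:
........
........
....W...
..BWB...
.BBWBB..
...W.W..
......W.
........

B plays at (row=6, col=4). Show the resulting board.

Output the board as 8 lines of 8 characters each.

Place B at (6,4); scan 8 dirs for brackets.
Dir NW: opp run (5,3) capped by B -> flip
Dir N: first cell '.' (not opp) -> no flip
Dir NE: opp run (5,5), next='.' -> no flip
Dir W: first cell '.' (not opp) -> no flip
Dir E: first cell '.' (not opp) -> no flip
Dir SW: first cell '.' (not opp) -> no flip
Dir S: first cell '.' (not opp) -> no flip
Dir SE: first cell '.' (not opp) -> no flip
All flips: (5,3)

Answer: ........
........
....W...
..BWB...
.BBWBB..
...B.W..
....B.W.
........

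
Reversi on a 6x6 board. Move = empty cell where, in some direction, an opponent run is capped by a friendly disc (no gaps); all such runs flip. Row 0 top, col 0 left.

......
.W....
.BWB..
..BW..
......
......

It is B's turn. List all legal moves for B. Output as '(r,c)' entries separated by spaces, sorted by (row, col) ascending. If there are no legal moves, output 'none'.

Answer: (0,1) (1,2) (3,4) (4,3)

Derivation:
(0,0): no bracket -> illegal
(0,1): flips 1 -> legal
(0,2): no bracket -> illegal
(1,0): no bracket -> illegal
(1,2): flips 1 -> legal
(1,3): no bracket -> illegal
(2,0): no bracket -> illegal
(2,4): no bracket -> illegal
(3,1): no bracket -> illegal
(3,4): flips 1 -> legal
(4,2): no bracket -> illegal
(4,3): flips 1 -> legal
(4,4): no bracket -> illegal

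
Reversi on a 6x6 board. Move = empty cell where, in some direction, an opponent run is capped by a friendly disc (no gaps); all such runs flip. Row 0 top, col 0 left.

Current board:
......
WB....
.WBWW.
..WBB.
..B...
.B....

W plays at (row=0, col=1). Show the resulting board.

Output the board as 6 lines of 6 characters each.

Place W at (0,1); scan 8 dirs for brackets.
Dir NW: edge -> no flip
Dir N: edge -> no flip
Dir NE: edge -> no flip
Dir W: first cell '.' (not opp) -> no flip
Dir E: first cell '.' (not opp) -> no flip
Dir SW: first cell 'W' (not opp) -> no flip
Dir S: opp run (1,1) capped by W -> flip
Dir SE: first cell '.' (not opp) -> no flip
All flips: (1,1)

Answer: .W....
WW....
.WBWW.
..WBB.
..B...
.B....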